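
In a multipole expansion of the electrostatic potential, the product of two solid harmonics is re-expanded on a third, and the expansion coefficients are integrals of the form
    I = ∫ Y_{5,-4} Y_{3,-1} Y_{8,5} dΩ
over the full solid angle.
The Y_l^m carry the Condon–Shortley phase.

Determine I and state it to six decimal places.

Checks pass: Σm=0; 16 even; l₃=8∈[2,8].
(2·5+1)(2·3+1)(2·8+1) = 1309
Δ: 0! 10! 6! / 17! → 1/136136
sum: t=0:+1/518400 = 1/518400
3j²(5 3 8; 0 0 0) = Δ·Π!·Σ² = 56/2431  (sign +1)
sum: t=0:+1/17418240 = 1/17418240
3j²(5 3 8; -4 -1 5) = Δ·Π!·Σ² = 15/952  (sign -1)
combine: 4πI² = 1309·56/2431·15/952 = 105/221
take √, sign -1: I = -0.19444357

-0.194444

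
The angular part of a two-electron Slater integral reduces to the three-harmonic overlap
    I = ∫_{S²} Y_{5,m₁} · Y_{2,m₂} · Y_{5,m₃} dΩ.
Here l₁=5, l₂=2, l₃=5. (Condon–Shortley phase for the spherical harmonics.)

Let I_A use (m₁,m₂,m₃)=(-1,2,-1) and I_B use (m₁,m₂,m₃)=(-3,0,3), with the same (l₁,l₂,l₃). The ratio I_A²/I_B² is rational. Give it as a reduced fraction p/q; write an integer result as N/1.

l's match ⇒ only the (l;m) 3-j factors differ between A and B.
A: triangle coeff Δ(5,2,5) = 1/38610; Σ_t [2,2]: t=2:+1/2304 = 1/2304; (3j)²=5/143 [(5 2 5; -1 2 -1)], sign=+1
B: triangle coeff Δ(5,2,5) = 1/38610; Σ_t [0,2]: t=0:+1/161280 t=1:−1/5040 t=2:+1/5760 = -1/53760; (3j)²=1/4290 [(5 2 5; -3 0 3)], sign=-1
I_A²/I_B² = (5/143)/(1/4290) = 150/1

150/1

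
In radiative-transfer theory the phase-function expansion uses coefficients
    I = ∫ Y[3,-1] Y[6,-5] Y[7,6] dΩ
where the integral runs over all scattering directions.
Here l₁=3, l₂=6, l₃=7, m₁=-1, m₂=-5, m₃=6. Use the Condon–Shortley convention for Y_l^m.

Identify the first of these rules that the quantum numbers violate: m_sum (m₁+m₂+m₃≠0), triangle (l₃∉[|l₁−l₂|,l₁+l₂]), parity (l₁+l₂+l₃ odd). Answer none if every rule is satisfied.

none

Σmᵢ = 0  ✓
l₃∈[|l₁−l₂|,l₁+l₂]=[3,9], have l₃=7  ✓
Σlᵢ = 16 ⇒ even  ✓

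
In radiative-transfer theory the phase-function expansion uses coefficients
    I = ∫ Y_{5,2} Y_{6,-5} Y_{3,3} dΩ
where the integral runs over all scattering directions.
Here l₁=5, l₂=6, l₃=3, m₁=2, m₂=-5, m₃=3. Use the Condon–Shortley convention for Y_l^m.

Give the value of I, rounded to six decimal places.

Rules hold: Σm=0, L=14 even, 1≤3≤11.
N = 11·13·7 = 1001
Δ = 8!·2!·4!/15! = 1/675675
Racah Σ t=3..5: t=3:−1/8640 t=4:+1/2304 t=5:−1/8640 = 7/34560
⇒ 3j(5 6 3; 0 0 0)² = 7/429, sgn -1
Racah Σ t=1..1: t=1:−1/241920 = -1/241920
⇒ 3j(5 6 3; 2 -5 3)² = 2/91, sgn -1
4πI² = N·(3j₀)²·(3jₘ)² = 14/39
I = +1·√(0.358974/4π) = 0.16901560

0.169016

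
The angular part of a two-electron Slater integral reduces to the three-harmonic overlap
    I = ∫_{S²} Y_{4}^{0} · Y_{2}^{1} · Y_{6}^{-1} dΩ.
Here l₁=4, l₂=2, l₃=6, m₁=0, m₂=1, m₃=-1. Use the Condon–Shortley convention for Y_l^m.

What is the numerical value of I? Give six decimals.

-0.210395

Checks pass: Σm=0; 12 even; l₃=6∈[2,6].
(2·4+1)(2·2+1)(2·6+1) = 585
Δ: 0! 8! 4! / 13! → 1/6435
sum: t=0:+1/2304 = 1/2304
3j²(4 2 6; 0 0 0) = Δ·Π!·Σ² = 5/143  (sign +1)
sum: t=0:+1/3456 = 1/3456
3j²(4 2 6; 0 1 -1) = Δ·Π!·Σ² = 35/1287  (sign -1)
combine: 4πI² = 585·5/143·35/1287 = 875/1573
take √, sign -1: I = -0.21039467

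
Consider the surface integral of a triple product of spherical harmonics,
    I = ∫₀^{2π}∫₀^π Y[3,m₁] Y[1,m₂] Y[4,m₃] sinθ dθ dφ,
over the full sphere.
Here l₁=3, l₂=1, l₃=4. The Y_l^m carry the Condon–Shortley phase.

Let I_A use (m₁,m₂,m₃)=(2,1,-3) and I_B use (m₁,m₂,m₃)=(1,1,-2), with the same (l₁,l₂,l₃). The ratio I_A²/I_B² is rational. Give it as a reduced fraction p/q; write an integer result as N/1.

7/5

Same 3,1,4: normalisation and zero-m 3j drop out of the ratio.
A: Δ: 0! 6! 2! / 9! → 1/252; sum: t=0:+1/240 = 1/240; 3j²(3 1 4; 2 1 -3) = Δ·Π!·Σ² = 1/12  (sign -1)
B: Δ: 0! 6! 2! / 9! → 1/252; sum: t=0:+1/96 = 1/96; 3j²(3 1 4; 1 1 -2) = Δ·Π!·Σ² = 5/84  (sign +1)
I_A²/I_B² = (1/12)/(5/84) = 7/5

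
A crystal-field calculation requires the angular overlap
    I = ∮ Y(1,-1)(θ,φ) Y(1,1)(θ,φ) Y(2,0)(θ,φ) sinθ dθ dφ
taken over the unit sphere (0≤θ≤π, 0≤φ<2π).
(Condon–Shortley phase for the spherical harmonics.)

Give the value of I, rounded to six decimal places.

0.126157

Rules hold: Σm=0, L=4 even, 0≤2≤2.
N = 3·3·5 = 45
Δ = 0!·2!·2!/5! = 1/30
Racah Σ t=0..0: t=0:+1/1 = 1/1
⇒ 3j(1 1 2; 0 0 0)² = 2/15, sgn +1
Racah Σ t=0..0: t=0:+1/4 = 1/4
⇒ 3j(1 1 2; -1 1 0)² = 1/30, sgn +1
4πI² = N·(3j₀)²·(3jₘ)² = 1/5
I = +1·√(0.2/4π) = 0.12615663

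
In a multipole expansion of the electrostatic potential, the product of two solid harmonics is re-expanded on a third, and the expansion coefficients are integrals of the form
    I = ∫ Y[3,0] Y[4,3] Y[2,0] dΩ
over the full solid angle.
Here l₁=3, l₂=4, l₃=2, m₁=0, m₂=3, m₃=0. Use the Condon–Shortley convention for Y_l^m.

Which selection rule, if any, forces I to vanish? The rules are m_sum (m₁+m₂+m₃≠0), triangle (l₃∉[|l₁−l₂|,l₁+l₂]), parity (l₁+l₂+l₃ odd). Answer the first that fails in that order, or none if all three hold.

m_sum

azimuthal sum: 0 + 3 + 0 = 3  ✗
1 ≤ 2 ≤ 7 (triangle on l)
L = 3 + 4 + 2 = 9 (odd)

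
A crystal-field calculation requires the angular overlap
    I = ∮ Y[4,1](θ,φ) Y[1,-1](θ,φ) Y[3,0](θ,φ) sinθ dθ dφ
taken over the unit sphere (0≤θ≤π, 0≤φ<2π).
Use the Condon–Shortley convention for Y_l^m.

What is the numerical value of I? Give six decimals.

-0.194664

m-sum 0 ✓  L=8 even ✓  3≤3≤5 ✓
Π(2lᵢ+1) = 9×3×7 = 189
triangle coeff Δ(4,1,3) = 1/252
Σ_t [1,1]: t=1:−1/36 = -1/36
(3j)²=4/63 [(4 1 3; 0 0 0)], sign=+1
Σ_t [0,0]: t=0:+1/72 = 1/72
(3j)²=5/126 [(4 1 3; 1 -1 0)], sign=-1
⇒ 4πI² = 10/21
I = (-1)√(10/21/(4π)) = -0.19466390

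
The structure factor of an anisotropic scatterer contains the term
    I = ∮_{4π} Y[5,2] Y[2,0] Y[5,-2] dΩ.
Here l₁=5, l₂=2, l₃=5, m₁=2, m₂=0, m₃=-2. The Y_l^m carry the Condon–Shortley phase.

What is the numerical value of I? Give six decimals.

0.097044

Rules hold: Σm=0, L=12 even, 3≤5≤7.
N = 11·5·11 = 605
Δ = 2!·8!·2!/13! = 1/38610
Racah Σ t=0..2: t=0:+1/2880 t=1:−1/576 t=2:+1/2880 = -1/960
⇒ 3j(5 2 5; 0 0 0)² = 10/429, sgn +1
Racah Σ t=0..2: t=0:+1/2880 t=1:−1/1440 t=2:+1/20160 = -1/3360
⇒ 3j(5 2 5; 2 0 -2)² = 6/715, sgn +1
4πI² = N·(3j₀)²·(3jₘ)² = 20/169
I = +1·√(0.118343/4π) = 0.09704356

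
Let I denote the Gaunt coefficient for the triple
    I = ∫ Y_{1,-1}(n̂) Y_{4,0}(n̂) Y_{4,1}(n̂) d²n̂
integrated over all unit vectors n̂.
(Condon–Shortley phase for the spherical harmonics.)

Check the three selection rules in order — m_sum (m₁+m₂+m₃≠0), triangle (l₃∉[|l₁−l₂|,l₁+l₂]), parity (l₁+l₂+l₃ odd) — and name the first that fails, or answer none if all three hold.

Σmᵢ = 0  ✓
l₃∈[|l₁−l₂|,l₁+l₂]=[3,5], have l₃=4  ✓
Σlᵢ = 9 ⇒ odd  ✗

parity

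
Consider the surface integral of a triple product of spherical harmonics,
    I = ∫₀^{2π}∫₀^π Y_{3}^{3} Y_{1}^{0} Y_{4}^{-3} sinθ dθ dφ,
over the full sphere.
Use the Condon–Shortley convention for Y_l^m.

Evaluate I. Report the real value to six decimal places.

Rules hold: Σm=0, L=8 even, 2≤4≤4.
N = 7·3·9 = 189
Δ = 0!·6!·2!/9! = 1/252
Racah Σ t=0..0: t=0:+1/36 = 1/36
⇒ 3j(3 1 4; 0 0 0)² = 4/63, sgn +1
Racah Σ t=0..0: t=0:+1/720 = 1/720
⇒ 3j(3 1 4; 3 0 -3)² = 1/36, sgn -1
4πI² = N·(3j₀)²·(3jₘ)² = 1/3
I = -1·√(0.333333/4π) = -0.16286750

-0.162868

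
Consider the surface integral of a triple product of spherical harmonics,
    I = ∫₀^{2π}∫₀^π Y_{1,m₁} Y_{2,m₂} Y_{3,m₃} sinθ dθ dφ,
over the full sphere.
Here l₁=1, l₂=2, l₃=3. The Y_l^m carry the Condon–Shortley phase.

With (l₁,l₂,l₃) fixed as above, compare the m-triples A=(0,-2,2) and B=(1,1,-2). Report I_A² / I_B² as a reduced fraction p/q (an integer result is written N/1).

1/2

l's match ⇒ only the (l;m) 3-j factors differ between A and B.
A: triangle coeff Δ(1,2,3) = 1/105; Σ_t [0,0]: t=0:+1/24 = 1/24; (3j)²=1/21 [(1 2 3; 0 -2 2)], sign=-1
B: triangle coeff Δ(1,2,3) = 1/105; Σ_t [0,0]: t=0:+1/12 = 1/12; (3j)²=2/21 [(1 2 3; 1 1 -2)], sign=-1
I_A²/I_B² = (1/21)/(2/21) = 1/2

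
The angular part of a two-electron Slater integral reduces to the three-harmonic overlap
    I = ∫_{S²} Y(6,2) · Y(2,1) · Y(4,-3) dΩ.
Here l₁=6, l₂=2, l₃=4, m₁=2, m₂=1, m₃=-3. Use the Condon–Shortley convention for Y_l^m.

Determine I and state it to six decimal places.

0.089969

Checks pass: Σm=0; 12 even; l₃=4∈[4,8].
(2·6+1)(2·2+1)(2·4+1) = 585
Δ: 4! 8! 0! / 13! → 1/6435
sum: t=2:+1/2304 = 1/2304
3j²(6 2 4; 0 0 0) = Δ·Π!·Σ² = 5/143  (sign +1)
sum: t=3:−1/30240 = -1/30240
3j²(6 2 4; 2 1 -3) = Δ·Π!·Σ² = 32/6435  (sign +1)
combine: 4πI² = 585·5/143·32/6435 = 160/1573
take √, sign +1: I = 0.08996855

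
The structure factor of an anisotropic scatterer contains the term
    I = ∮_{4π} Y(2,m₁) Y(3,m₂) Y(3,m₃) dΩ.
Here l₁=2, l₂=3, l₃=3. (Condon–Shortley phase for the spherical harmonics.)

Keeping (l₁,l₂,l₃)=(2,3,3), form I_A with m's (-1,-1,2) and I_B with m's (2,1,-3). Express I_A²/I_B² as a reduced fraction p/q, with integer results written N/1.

3/2

l's match ⇒ only the (l;m) 3-j factors differ between A and B.
A: triangle coeff Δ(2,3,3) = 1/3780; Σ_t [1,2]: t=1:−1/12 t=2:+1/48 = -1/16; (3j)²=1/28 [(2 3 3; -1 -1 2)], sign=+1
B: triangle coeff Δ(2,3,3) = 1/3780; Σ_t [0,0]: t=0:+1/96 = 1/96; (3j)²=1/42 [(2 3 3; 2 1 -3)], sign=+1
I_A²/I_B² = (1/28)/(1/42) = 3/2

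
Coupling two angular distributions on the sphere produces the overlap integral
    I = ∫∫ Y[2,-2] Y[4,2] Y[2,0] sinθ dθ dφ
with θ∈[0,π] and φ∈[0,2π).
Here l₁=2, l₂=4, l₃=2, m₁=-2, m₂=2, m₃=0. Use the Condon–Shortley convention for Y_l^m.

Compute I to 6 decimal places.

Checks pass: Σm=0; 8 even; l₃=2∈[2,6].
(2·2+1)(2·4+1)(2·2+1) = 225
Δ: 4! 0! 4! / 9! → 1/630
sum: t=2:+1/16 = 1/16
3j²(2 4 2; 0 0 0) = Δ·Π!·Σ² = 2/35  (sign +1)
sum: t=4:+1/96 = 1/96
3j²(2 4 2; -2 2 0) = Δ·Π!·Σ² = 1/42  (sign +1)
combine: 4πI² = 225·2/35·1/42 = 15/49
take √, sign +1: I = 0.15607835

0.156078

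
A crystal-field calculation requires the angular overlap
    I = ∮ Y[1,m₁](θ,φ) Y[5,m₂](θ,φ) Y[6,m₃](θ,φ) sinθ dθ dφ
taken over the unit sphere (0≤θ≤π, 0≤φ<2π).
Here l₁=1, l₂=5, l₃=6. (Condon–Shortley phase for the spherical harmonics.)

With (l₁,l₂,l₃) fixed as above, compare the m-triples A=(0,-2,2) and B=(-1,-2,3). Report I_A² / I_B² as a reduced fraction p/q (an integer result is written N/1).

l's match ⇒ only the (l;m) 3-j factors differ between A and B.
A: triangle coeff Δ(1,5,6) = 1/858; Σ_t [0,0]: t=0:+1/30240 = 1/30240; (3j)²=16/429 [(1 5 6; 0 -2 2)], sign=+1
B: triangle coeff Δ(1,5,6) = 1/858; Σ_t [0,0]: t=0:+1/60480 = 1/60480; (3j)²=6/143 [(1 5 6; -1 -2 3)], sign=-1
I_A²/I_B² = (16/429)/(6/143) = 8/9

8/9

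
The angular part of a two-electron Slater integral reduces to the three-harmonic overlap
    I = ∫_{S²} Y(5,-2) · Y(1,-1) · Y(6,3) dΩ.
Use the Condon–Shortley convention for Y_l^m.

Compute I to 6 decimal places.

-0.245154

Rules hold: Σm=0, L=12 even, 4≤6≤6.
N = 11·3·13 = 429
Δ = 0!·10!·2!/13! = 1/858
Racah Σ t=0..0: t=0:+1/14400 = 1/14400
⇒ 3j(5 1 6; 0 0 0)² = 6/143, sgn +1
Racah Σ t=0..0: t=0:+1/60480 = 1/60480
⇒ 3j(5 1 6; -2 -1 3)² = 6/143, sgn -1
4πI² = N·(3j₀)²·(3jₘ)² = 108/143
I = -1·√(0.755245/4π) = -0.24515397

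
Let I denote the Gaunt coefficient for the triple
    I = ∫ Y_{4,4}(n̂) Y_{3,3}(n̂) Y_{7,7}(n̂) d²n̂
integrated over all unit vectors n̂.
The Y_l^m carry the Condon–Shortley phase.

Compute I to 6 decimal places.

0.000000

Σmᵢ = 14 ≠ 0, so the φ-integral vanishes; I = 0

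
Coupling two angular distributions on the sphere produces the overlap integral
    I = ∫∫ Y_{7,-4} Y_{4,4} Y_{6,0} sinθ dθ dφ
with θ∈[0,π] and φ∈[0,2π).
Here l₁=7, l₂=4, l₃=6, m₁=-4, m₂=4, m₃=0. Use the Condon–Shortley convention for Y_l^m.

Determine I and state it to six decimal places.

0.000000

l₁+l₂+l₃=17 is odd: 3j(l;000)=0 ⇒ I=0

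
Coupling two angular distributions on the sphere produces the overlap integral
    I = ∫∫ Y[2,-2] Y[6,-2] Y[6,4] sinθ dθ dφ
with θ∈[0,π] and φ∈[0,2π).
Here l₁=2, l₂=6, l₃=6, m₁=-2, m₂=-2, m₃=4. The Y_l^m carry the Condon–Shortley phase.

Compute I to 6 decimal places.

-0.153870

Rules hold: Σm=0, L=14 even, 4≤6≤8.
N = 5·13·13 = 845
Δ = 2!·2!·10!/15! = 1/90090
Racah Σ t=0..2: t=0:+1/69120 t=1:−1/14400 t=2:+1/69120 = -7/172800
⇒ 3j(2 6 6; 0 0 0)² = 14/715, sgn -1
Racah Σ t=2..2: t=2:+1/322560 = 1/322560
⇒ 3j(2 6 6; -2 -2 4)² = 18/1001, sgn +1
4πI² = N·(3j₀)²·(3jₘ)² = 36/121
I = -1·√(0.297521/4π) = -0.15386989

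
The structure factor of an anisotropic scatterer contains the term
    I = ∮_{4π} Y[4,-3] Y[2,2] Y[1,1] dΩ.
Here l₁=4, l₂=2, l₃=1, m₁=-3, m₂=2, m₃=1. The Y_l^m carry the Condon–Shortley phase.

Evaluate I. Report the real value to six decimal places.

triangle: need 2≤l₃≤6, have 1; I=0

0.000000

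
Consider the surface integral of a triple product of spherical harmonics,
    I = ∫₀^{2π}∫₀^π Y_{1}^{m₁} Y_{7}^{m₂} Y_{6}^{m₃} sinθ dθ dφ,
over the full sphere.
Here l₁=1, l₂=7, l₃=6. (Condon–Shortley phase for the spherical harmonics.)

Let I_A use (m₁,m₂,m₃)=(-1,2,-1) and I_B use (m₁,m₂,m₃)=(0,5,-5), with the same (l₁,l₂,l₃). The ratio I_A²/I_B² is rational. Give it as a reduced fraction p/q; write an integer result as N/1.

3/2

Same 1,7,6: normalisation and zero-m 3j drop out of the ratio.
A: Δ: 2! 0! 12! / 15! → 1/1365; sum: t=2:+1/1209600 = 1/1209600; 3j²(1 7 6; -1 2 -1) = Δ·Π!·Σ² = 12/455  (sign -1)
B: Δ: 2! 0! 12! / 15! → 1/1365; sum: t=1:−1/39916800 = -1/39916800; 3j²(1 7 6; 0 5 -5) = Δ·Π!·Σ² = 8/455  (sign +1)
I_A²/I_B² = (12/455)/(8/455) = 3/2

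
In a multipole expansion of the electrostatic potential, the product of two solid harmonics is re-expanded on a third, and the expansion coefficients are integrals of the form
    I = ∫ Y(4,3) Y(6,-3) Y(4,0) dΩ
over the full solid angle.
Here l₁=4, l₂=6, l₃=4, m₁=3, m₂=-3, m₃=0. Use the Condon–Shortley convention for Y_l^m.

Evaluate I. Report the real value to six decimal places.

Checks pass: Σm=0; 14 even; l₃=4∈[2,10].
(2·4+1)(2·6+1)(2·4+1) = 1053
Δ: 6! 2! 6! / 15! → 1/1261260
sum: t=2:+1/4608 t=3:−1/1296 t=4:+1/4608 = -7/20736
3j²(4 6 4; 0 0 0) = Δ·Π!·Σ² = 20/1287  (sign -1)
sum: t=0:+1/25920 t=1:−1/11520 = -1/20736
3j²(4 6 4; 3 -3 0) = Δ·Π!·Σ² = 5/429  (sign -1)
combine: 4πI² = 1053·20/1287·5/429 = 300/1573
take √, sign +1: I = 0.12319450

0.123195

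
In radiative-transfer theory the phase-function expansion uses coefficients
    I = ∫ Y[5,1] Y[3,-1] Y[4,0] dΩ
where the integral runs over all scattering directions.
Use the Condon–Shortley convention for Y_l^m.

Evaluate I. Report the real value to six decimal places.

-0.086020

Rules hold: Σm=0, L=12 even, 2≤4≤8.
N = 11·7·9 = 693
Δ = 4!·6!·2!/13! = 1/180180
Racah Σ t=1..3: t=1:−1/576 t=2:+1/144 t=3:−1/576 = 1/288
⇒ 3j(5 3 4; 0 0 0)² = 20/1001, sgn +1
Racah Σ t=0..2: t=0:+1/2304 t=1:−1/216 t=2:+1/384 = -11/6912
⇒ 3j(5 3 4; 1 -1 0)² = 11/1638, sgn -1
4πI² = N·(3j₀)²·(3jₘ)² = 110/1183
I = -1·√(0.0929839/4π) = -0.08601992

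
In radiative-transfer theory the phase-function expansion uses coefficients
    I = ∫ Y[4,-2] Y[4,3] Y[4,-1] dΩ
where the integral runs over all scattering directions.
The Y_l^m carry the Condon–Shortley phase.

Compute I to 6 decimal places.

m-sum 0 ✓  L=12 even ✓  0≤4≤8 ✓
Π(2lᵢ+1) = 9×9×9 = 729
triangle coeff Δ(4,4,4) = 1/450450
Σ_t [0,4]: t=0:+1/13824 t=1:−1/216 t=2:+1/64 t=3:−1/216 t=4:+1/13824 = 5/768
(3j)²=18/1001 [(4 4 4; 0 0 0)], sign=+1
Σ_t [3,4]: t=3:−1/864 t=4:+1/576 = 1/1728
(3j)²=5/1287 [(4 4 4; -2 3 -1)], sign=-1
⇒ 4πI² = 7290/143143
I = (-1)√(7290/143143/(4π)) = -0.06366105

-0.063661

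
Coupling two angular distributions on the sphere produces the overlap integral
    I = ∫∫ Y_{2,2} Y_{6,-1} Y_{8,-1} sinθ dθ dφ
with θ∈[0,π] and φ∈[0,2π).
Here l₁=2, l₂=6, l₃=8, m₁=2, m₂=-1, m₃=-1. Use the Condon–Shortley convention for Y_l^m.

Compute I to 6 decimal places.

Rules hold: Σm=0, L=16 even, 4≤8≤8.
N = 5·13·17 = 1105
Δ = 0!·4!·12!/17! = 1/30940
Racah Σ t=0..0: t=0:+1/2073600 = 1/2073600
⇒ 3j(2 6 8; 0 0 0)² = 28/1105, sgn +1
Racah Σ t=0..0: t=0:+1/14515200 = 1/14515200
⇒ 3j(2 6 8; 2 -1 -1)² = 9/2210, sgn -1
4πI² = N·(3j₀)²·(3jₘ)² = 126/1105
I = -1·√(0.114027/4π) = -0.09525750

-0.095258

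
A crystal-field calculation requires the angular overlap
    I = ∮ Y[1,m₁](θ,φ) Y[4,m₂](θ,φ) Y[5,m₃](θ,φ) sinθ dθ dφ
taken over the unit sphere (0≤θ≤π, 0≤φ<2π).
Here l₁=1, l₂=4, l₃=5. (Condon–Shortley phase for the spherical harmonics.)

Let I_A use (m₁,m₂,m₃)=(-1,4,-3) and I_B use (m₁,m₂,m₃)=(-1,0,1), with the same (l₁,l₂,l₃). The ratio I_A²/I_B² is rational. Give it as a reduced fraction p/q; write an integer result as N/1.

Shared (l₁,l₂,l₃)=(1,4,5): N and (l;000)² cancel in I_A²/I_B².
A: Δ = 0!·2!·8!/11! = 1/495; Racah Σ t=0..0: t=0:+1/80640 = 1/80640; ⇒ 3j(1 4 5; -1 4 -3)² = 1/495, sgn +1
B: Δ = 0!·2!·8!/11! = 1/495; Racah Σ t=0..0: t=0:+1/1152 = 1/1152; ⇒ 3j(1 4 5; -1 0 1)² = 1/33, sgn +1
I_A²/I_B² = (1/495)/(1/33) = 1/15

1/15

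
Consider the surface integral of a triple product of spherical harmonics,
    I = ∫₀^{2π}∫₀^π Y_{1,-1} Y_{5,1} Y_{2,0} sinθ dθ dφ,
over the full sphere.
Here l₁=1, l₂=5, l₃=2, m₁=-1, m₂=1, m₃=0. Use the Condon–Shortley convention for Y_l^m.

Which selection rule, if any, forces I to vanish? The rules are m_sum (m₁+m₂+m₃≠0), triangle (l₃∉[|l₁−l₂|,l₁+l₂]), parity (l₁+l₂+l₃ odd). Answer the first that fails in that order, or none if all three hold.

Σmᵢ = 0  ✓
l₃∈[|l₁−l₂|,l₁+l₂]=[4,6], have l₃=2  ✗
Σlᵢ = 8 ⇒ even

triangle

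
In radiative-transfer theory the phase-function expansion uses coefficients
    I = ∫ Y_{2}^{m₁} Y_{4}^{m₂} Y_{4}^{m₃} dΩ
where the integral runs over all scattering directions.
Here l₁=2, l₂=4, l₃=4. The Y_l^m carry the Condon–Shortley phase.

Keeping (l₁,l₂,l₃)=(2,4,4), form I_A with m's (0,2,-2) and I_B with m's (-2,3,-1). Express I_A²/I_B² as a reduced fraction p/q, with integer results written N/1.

32/189

l's match ⇒ only the (l;m) 3-j factors differ between A and B.
A: triangle coeff Δ(2,4,4) = 1/13860; Σ_t [0,2]: t=0:+1/2880 t=1:−1/120 t=2:+1/192 = -1/360; (3j)²=16/3465 [(2 4 4; 0 2 -2)], sign=-1
B: triangle coeff Δ(2,4,4) = 1/13860; Σ_t [2,2]: t=2:+1/480 = 1/480; (3j)²=3/110 [(2 4 4; -2 3 -1)], sign=-1
I_A²/I_B² = (16/3465)/(3/110) = 32/189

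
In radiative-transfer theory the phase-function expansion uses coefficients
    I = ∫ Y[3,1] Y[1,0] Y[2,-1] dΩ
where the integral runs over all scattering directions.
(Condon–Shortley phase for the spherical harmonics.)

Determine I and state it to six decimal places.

-0.233597

m-sum 0 ✓  L=6 even ✓  2≤2≤4 ✓
Π(2lᵢ+1) = 7×3×5 = 105
triangle coeff Δ(3,1,2) = 1/105
Σ_t [1,1]: t=1:−1/4 = -1/4
(3j)²=3/35 [(3 1 2; 0 0 0)], sign=-1
Σ_t [1,1]: t=1:−1/6 = -1/6
(3j)²=8/105 [(3 1 2; 1 0 -1)], sign=+1
⇒ 4πI² = 24/35
I = (-1)√(24/35/(4π)) = -0.23359668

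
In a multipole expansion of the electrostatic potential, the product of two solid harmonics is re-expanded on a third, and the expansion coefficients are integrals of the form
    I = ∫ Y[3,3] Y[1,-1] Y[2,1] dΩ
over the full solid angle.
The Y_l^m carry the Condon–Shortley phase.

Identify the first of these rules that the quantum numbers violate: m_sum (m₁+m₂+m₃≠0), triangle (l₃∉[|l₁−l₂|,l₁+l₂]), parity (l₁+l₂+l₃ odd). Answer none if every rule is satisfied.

m₁+m₂+m₃ = 3 − 1 + 1 = 3  ✗
triangle: |3−1|=2 ≤ l₃=2 ≤ 3+1=4
parity: l₁+l₂+l₃ = 6 is even

m_sum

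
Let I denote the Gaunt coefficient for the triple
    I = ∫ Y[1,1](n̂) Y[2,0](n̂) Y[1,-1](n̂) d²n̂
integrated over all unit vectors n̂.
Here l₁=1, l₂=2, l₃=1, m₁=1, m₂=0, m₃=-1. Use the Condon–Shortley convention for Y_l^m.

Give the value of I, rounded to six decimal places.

0.126157

Checks pass: Σm=0; 4 even; l₃=1∈[1,3].
(2·1+1)(2·2+1)(2·1+1) = 45
Δ: 2! 0! 2! / 5! → 1/30
sum: t=1:−1/1 = -1/1
3j²(1 2 1; 0 0 0) = Δ·Π!·Σ² = 2/15  (sign +1)
sum: t=0:+1/4 = 1/4
3j²(1 2 1; 1 0 -1) = Δ·Π!·Σ² = 1/30  (sign +1)
combine: 4πI² = 45·2/15·1/30 = 1/5
take √, sign +1: I = 0.12615663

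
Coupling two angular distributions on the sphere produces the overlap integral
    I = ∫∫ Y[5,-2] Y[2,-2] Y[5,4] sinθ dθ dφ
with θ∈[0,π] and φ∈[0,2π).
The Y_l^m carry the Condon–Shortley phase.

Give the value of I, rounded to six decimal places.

m-sum 0 ✓  L=12 even ✓  3≤5≤7 ✓
Π(2lᵢ+1) = 11×5×11 = 605
triangle coeff Δ(5,2,5) = 1/38610
Σ_t [0,2]: t=0:+1/2880 t=1:−1/576 t=2:+1/2880 = -1/960
(3j)²=10/429 [(5 2 5; 0 0 0)], sign=+1
Σ_t [0,0]: t=0:+1/20160 = 1/20160
(3j)²=12/715 [(5 2 5; -2 -2 4)], sign=-1
⇒ 4πI² = 40/169
I = (-1)√(40/169/(4π)) = -0.13724032

-0.137240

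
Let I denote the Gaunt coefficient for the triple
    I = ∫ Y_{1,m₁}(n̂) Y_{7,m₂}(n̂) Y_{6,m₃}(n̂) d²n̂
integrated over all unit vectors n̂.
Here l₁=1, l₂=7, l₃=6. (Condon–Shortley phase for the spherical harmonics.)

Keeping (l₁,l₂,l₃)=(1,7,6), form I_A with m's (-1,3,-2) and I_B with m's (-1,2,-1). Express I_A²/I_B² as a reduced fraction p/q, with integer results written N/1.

5/4

Same 1,7,6: normalisation and zero-m 3j drop out of the ratio.
A: Δ: 2! 0! 12! / 15! → 1/1365; sum: t=2:+1/1935360 = 1/1935360; 3j²(1 7 6; -1 3 -2) = Δ·Π!·Σ² = 3/91  (sign +1)
B: Δ: 2! 0! 12! / 15! → 1/1365; sum: t=2:+1/1209600 = 1/1209600; 3j²(1 7 6; -1 2 -1) = Δ·Π!·Σ² = 12/455  (sign -1)
I_A²/I_B² = (3/91)/(12/455) = 5/4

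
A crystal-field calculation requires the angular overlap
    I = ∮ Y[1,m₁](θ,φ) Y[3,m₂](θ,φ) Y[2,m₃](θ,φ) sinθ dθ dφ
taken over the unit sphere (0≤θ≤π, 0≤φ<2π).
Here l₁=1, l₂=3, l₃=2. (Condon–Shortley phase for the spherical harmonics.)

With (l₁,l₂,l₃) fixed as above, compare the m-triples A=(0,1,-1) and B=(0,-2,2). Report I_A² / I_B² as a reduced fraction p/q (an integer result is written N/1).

8/5

l's match ⇒ only the (l;m) 3-j factors differ between A and B.
A: triangle coeff Δ(1,3,2) = 1/105; Σ_t [1,1]: t=1:−1/6 = -1/6; (3j)²=8/105 [(1 3 2; 0 1 -1)], sign=+1
B: triangle coeff Δ(1,3,2) = 1/105; Σ_t [1,1]: t=1:−1/24 = -1/24; (3j)²=1/21 [(1 3 2; 0 -2 2)], sign=-1
I_A²/I_B² = (8/105)/(1/21) = 8/5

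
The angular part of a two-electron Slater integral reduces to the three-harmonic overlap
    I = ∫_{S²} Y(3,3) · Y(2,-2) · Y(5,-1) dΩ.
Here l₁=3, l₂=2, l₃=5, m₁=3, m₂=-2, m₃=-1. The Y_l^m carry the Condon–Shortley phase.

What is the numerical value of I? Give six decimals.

Checks pass: Σm=0; 10 even; l₃=5∈[1,5].
(2·3+1)(2·2+1)(2·5+1) = 385
Δ: 0! 6! 4! / 11! → 1/2310
sum: t=0:+1/144 = 1/144
3j²(3 2 5; 0 0 0) = Δ·Π!·Σ² = 10/231  (sign -1)
sum: t=0:+1/17280 = 1/17280
3j²(3 2 5; 3 -2 -1) = Δ·Π!·Σ² = 1/2310  (sign +1)
combine: 4πI² = 385·10/231·1/2310 = 5/693
take √, sign -1: I = -0.02396147

-0.023961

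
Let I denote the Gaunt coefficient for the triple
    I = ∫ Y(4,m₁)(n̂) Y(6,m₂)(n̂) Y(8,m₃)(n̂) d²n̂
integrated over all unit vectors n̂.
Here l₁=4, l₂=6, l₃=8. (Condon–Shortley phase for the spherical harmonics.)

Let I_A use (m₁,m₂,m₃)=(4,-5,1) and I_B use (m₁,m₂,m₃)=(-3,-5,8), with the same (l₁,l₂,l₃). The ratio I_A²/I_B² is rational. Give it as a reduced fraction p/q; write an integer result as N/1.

5/286

Shared (l₁,l₂,l₃)=(4,6,8): N and (l;000)² cancel in I_A²/I_B².
A: Δ = 2!·6!·10!/19! = 1/23279256; Racah Σ t=0..0: t=0:+1/522547200 = 1/522547200; ⇒ 3j(4 6 8; 4 -5 1)² = 35/75582, sgn -1
B: Δ = 2!·6!·10!/19! = 1/23279256; Racah Σ t=1..1: t=1:−1/2612736000 = -1/2612736000; ⇒ 3j(4 6 8; -3 -5 8)² = 77/2907, sgn -1
I_A²/I_B² = (35/75582)/(77/2907) = 5/286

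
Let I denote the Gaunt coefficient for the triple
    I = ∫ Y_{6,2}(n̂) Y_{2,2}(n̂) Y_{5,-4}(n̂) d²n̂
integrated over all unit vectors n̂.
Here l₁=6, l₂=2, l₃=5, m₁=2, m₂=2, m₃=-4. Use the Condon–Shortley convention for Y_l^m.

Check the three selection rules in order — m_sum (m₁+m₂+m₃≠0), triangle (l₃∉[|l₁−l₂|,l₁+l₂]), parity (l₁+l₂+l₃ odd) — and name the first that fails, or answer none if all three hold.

m₁+m₂+m₃ = 2 + 2 − 4 = 0  ✓
triangle: |6−2|=4 ≤ l₃=5 ≤ 6+2=8  ✓
parity: l₁+l₂+l₃ = 13 is odd  ✗

parity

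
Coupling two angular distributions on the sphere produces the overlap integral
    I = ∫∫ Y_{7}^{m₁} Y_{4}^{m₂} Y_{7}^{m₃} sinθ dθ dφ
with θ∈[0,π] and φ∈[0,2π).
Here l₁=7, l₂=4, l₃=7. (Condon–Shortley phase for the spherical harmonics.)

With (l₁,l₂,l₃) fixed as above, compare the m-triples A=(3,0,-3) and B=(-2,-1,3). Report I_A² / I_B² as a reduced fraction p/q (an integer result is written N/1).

62001/625000

Same 7,4,7: normalisation and zero-m 3j drop out of the ratio.
A: Δ: 4! 10! 4! / 19! → 1/58198140; sum: t=0:+1/9953280 t=1:−1/1088640 t=2:+1/1290240 t=3:−1/13063680 t=4:+1/2090188800 = -83/696729600; 3j²(7 4 7; 3 0 -3) = Δ·Π!·Σ² = 6889/6466460  (sign -1)
B: Δ: 4! 10! 4! / 19! → 1/58198140; sum: t=0:+1/52254720 t=1:−1/1935360 t=2:+1/725760 t=3:−1/2488320 = 5/10450944; 3j²(7 4 7; -2 -1 3) = Δ·Π!·Σ² = 31250/2909907  (sign +1)
I_A²/I_B² = (6889/6466460)/(31250/2909907) = 62001/625000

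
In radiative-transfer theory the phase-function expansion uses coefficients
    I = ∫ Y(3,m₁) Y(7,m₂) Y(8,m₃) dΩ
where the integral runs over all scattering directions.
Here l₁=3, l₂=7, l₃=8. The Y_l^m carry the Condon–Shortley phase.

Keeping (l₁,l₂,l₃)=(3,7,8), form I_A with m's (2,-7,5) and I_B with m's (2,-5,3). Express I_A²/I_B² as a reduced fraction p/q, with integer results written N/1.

1183/6000

l's match ⇒ only the (l;m) 3-j factors differ between A and B.
A: triangle coeff Δ(3,7,8) = 1/5290740; Σ_t [0,0]: t=0:+1/5748019200 = 1/5748019200; (3j)²=13/5814 [(3 7 8; 2 -7 5)], sign=-1
B: triangle coeff Δ(3,7,8) = 1/5290740; Σ_t [0,1]: t=0:+1/87091200 t=1:−1/958003200 = 1/95800320; (3j)²=1000/88179 [(3 7 8; 2 -5 3)], sign=-1
I_A²/I_B² = (13/5814)/(1000/88179) = 1183/6000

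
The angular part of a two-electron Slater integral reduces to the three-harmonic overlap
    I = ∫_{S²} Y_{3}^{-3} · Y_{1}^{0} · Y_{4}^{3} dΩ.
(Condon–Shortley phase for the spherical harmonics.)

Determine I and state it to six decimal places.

-0.162868

m-sum 0 ✓  L=8 even ✓  2≤4≤4 ✓
Π(2lᵢ+1) = 7×3×9 = 189
triangle coeff Δ(3,1,4) = 1/252
Σ_t [0,0]: t=0:+1/36 = 1/36
(3j)²=4/63 [(3 1 4; 0 0 0)], sign=+1
Σ_t [0,0]: t=0:+1/720 = 1/720
(3j)²=1/36 [(3 1 4; -3 0 3)], sign=-1
⇒ 4πI² = 1/3
I = (-1)√(1/3/(4π)) = -0.16286750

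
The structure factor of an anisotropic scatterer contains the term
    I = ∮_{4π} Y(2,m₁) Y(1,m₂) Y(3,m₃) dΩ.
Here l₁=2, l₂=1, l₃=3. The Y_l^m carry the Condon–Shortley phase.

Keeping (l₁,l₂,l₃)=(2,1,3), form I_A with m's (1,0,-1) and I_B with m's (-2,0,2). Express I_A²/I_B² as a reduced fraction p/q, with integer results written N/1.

8/5

Same 2,1,3: normalisation and zero-m 3j drop out of the ratio.
A: Δ: 0! 4! 2! / 7! → 1/105; sum: t=0:+1/6 = 1/6; 3j²(2 1 3; 1 0 -1) = Δ·Π!·Σ² = 8/105  (sign +1)
B: Δ: 0! 4! 2! / 7! → 1/105; sum: t=0:+1/24 = 1/24; 3j²(2 1 3; -2 0 2) = Δ·Π!·Σ² = 1/21  (sign -1)
I_A²/I_B² = (8/105)/(1/21) = 8/5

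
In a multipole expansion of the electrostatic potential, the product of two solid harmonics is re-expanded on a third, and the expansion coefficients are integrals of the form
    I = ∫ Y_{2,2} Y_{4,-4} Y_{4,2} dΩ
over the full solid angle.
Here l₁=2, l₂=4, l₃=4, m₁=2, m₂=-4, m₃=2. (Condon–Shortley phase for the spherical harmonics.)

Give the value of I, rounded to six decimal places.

-0.106180

Rules hold: Σm=0, L=10 even, 2≤4≤6.
N = 5·9·9 = 405
Δ = 2!·2!·6!/11! = 1/13860
Racah Σ t=0..2: t=0:+1/192 t=1:−1/36 t=2:+1/192 = -5/288
⇒ 3j(2 4 4; 0 0 0)² = 20/693, sgn -1
Racah Σ t=0..0: t=0:+1/2880 = 1/2880
⇒ 3j(2 4 4; 2 -4 2)² = 2/165, sgn +1
4πI² = N·(3j₀)²·(3jₘ)² = 120/847
I = -1·√(0.141677/4π) = -0.10618031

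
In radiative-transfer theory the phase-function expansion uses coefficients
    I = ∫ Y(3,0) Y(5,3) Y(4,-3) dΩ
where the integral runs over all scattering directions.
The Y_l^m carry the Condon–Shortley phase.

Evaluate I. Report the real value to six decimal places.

0.103862

Checks pass: Σm=0; 12 even; l₃=4∈[2,8].
(2·3+1)(2·5+1)(2·4+1) = 693
Δ: 4! 2! 6! / 13! → 1/180180
sum: t=1:−1/576 t=2:+1/144 t=3:−1/576 = 1/288
3j²(3 5 4; 0 0 0) = Δ·Π!·Σ² = 20/1001  (sign +1)
sum: t=2:+1/2880 t=3:−1/1440 = -1/2880
3j²(3 5 4; 0 3 -3) = Δ·Π!·Σ² = 7/715  (sign +1)
combine: 4πI² = 693·20/1001·7/715 = 252/1859
take √, sign +1: I = 0.10386175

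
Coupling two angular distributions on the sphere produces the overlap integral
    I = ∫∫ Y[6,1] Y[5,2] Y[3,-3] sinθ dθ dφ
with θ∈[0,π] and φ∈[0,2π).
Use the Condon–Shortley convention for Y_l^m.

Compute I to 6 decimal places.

Rules hold: Σm=0, L=14 even, 1≤3≤11.
N = 13·11·7 = 1001
Δ = 8!·4!·2!/15! = 1/675675
Racah Σ t=3..5: t=3:−1/8640 t=4:+1/2304 t=5:−1/8640 = 7/34560
⇒ 3j(6 5 3; 0 0 0)² = 7/429, sgn -1
Racah Σ t=5..5: t=5:−1/34560 = -1/34560
⇒ 3j(6 5 3; 1 2 -3)² = 7/429, sgn -1
4πI² = N·(3j₀)²·(3jₘ)² = 343/1287
I = +1·√(0.266511/4π) = 0.14563067

0.145631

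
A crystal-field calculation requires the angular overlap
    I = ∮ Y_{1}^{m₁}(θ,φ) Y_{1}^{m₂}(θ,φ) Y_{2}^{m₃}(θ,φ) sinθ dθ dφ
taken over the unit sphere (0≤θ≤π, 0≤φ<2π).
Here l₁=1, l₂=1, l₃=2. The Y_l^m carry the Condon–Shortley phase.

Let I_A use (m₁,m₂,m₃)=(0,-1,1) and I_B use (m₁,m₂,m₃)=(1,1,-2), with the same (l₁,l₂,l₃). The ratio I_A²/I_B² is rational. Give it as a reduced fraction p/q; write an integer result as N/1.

l's match ⇒ only the (l;m) 3-j factors differ between A and B.
A: triangle coeff Δ(1,1,2) = 1/30; Σ_t [0,0]: t=0:+1/2 = 1/2; (3j)²=1/10 [(1 1 2; 0 -1 1)], sign=-1
B: triangle coeff Δ(1,1,2) = 1/30; Σ_t [0,0]: t=0:+1/4 = 1/4; (3j)²=1/5 [(1 1 2; 1 1 -2)], sign=+1
I_A²/I_B² = (1/10)/(1/5) = 1/2

1/2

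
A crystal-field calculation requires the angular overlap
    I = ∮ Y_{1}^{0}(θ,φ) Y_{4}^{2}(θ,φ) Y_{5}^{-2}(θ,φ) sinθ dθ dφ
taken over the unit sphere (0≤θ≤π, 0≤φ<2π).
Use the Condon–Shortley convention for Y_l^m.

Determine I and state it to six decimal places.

0.225034

m-sum 0 ✓  L=10 even ✓  3≤5≤5 ✓
Π(2lᵢ+1) = 3×9×11 = 297
triangle coeff Δ(1,4,5) = 1/495
Σ_t [0,0]: t=0:+1/576 = 1/576
(3j)²=5/99 [(1 4 5; 0 0 0)], sign=-1
Σ_t [0,0]: t=0:+1/1440 = 1/1440
(3j)²=7/165 [(1 4 5; 0 2 -2)], sign=-1
⇒ 4πI² = 7/11
I = (+1)√(7/11/(4π)) = 0.22503380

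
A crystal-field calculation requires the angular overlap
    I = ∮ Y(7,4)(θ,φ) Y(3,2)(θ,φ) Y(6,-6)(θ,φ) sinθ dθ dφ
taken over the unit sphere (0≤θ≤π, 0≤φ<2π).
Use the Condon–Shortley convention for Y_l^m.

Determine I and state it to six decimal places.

Checks pass: Σm=0; 16 even; l₃=6∈[4,10].
(2·7+1)(2·3+1)(2·6+1) = 1365
Δ: 4! 10! 2! / 17! → 1/2042040
sum: t=1:−1/207360 t=2:+1/57600 t=3:−1/207360 = 1/129600
3j²(7 3 6; 0 0 0) = Δ·Π!·Σ² = 168/12155  (sign +1)
sum: t=3:−1/43545600 = -1/43545600
3j²(7 3 6; 4 2 -6) = Δ·Π!·Σ² = 11/3094  (sign -1)
combine: 4πI² = 1365·168/12155·11/3094 = 252/3757
take √, sign -1: I = -0.07305917

-0.073059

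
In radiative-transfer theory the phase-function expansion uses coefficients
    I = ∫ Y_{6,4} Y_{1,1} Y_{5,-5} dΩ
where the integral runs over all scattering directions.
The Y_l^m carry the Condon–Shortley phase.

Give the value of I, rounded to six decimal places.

Checks pass: Σm=0; 12 even; l₃=5∈[5,7].
(2·6+1)(2·1+1)(2·5+1) = 429
Δ: 2! 10! 0! / 13! → 1/858
sum: t=1:−1/14400 = -1/14400
3j²(6 1 5; 0 0 0) = Δ·Π!·Σ² = 6/143  (sign +1)
sum: t=2:+1/7257600 = 1/7257600
3j²(6 1 5; 4 1 -5) = Δ·Π!·Σ² = 1/858  (sign +1)
combine: 4πI² = 429·6/143·1/858 = 3/143
take √, sign +1: I = 0.04085899

0.040859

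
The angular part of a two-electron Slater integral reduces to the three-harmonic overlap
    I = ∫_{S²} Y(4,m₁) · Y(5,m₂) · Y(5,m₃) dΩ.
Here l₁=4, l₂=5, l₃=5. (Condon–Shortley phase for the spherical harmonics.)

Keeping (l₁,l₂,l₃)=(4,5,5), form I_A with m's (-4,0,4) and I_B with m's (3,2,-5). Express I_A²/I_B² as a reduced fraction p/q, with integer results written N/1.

Shared (l₁,l₂,l₃)=(4,5,5): N and (l;000)² cancel in I_A²/I_B².
A: Δ = 4!·4!·6!/15! = 1/3153150; Racah Σ t=4..4: t=4:+1/69120 = 1/69120; ⇒ 3j(4 5 5; -4 0 4)² = 2/143, sgn -1
B: Δ = 4!·4!·6!/15! = 1/3153150; Racah Σ t=1..1: t=1:−1/103680 = -1/103680; ⇒ 3j(4 5 5; 3 2 -5)² = 7/429, sgn -1
I_A²/I_B² = (2/143)/(7/429) = 6/7

6/7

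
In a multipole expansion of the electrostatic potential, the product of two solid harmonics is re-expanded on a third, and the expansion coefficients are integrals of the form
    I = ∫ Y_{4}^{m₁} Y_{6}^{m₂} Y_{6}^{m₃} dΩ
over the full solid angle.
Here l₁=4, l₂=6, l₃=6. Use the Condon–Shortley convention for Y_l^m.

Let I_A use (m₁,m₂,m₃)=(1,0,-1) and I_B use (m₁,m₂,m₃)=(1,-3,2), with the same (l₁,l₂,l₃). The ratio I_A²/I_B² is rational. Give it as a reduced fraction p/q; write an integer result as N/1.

l's match ⇒ only the (l;m) 3-j factors differ between A and B.
A: triangle coeff Δ(4,6,6) = 1/15315300; Σ_t [0,3]: t=0:+1/207360 t=1:−1/17280 t=2:+1/13824 t=3:−1/103680 = 1/103680; (3j)²=10/7293 [(4 6 6; 1 0 -1)], sign=-1
B: triangle coeff Δ(4,6,6) = 1/15315300; Σ_t [0,3]: t=0:+1/103680 t=1:−1/34560 t=2:+1/120960 t=3:−1/5806080 = -13/1161216; (3j)²=65/5236 [(4 6 6; 1 -3 2)], sign=-1
I_A²/I_B² = (10/7293)/(65/5236) = 56/507

56/507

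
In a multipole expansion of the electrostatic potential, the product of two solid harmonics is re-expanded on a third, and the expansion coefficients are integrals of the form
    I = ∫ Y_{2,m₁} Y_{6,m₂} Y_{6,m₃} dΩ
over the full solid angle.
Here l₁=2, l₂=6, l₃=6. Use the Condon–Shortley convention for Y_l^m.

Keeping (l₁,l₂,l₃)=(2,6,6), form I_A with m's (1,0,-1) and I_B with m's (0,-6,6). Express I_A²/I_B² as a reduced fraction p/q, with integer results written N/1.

7/484

Shared (l₁,l₂,l₃)=(2,6,6): N and (l;000)² cancel in I_A²/I_B².
A: Δ = 2!·2!·10!/15! = 1/90090; Racah Σ t=0..1: t=0:+1/34560 t=1:−1/28800 = -1/172800; ⇒ 3j(2 6 6; 1 0 -1)² = 1/1430, sgn +1
B: Δ = 2!·2!·10!/15! = 1/90090; Racah Σ t=0..0: t=0:+1/14515200 = 1/14515200; ⇒ 3j(2 6 6; 0 -6 6)² = 22/455, sgn +1
I_A²/I_B² = (1/1430)/(22/455) = 7/484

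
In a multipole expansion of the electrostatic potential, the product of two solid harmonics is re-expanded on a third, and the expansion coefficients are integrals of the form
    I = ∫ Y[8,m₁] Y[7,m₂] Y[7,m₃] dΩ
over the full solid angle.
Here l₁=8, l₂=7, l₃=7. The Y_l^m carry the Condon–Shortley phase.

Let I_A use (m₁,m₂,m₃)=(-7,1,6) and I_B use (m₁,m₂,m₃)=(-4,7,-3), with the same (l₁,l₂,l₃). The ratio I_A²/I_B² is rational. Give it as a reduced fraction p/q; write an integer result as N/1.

130/147

l's match ⇒ only the (l;m) 3-j factors differ between A and B.
A: triangle coeff Δ(8,7,7) = 1/22086194130; Σ_t [7,8]: t=7:−1/24385536000 t=8:+1/146313216000 = -1/29262643200; (3j)²=650/52003 [(8 7 7; -7 1 6)], sign=+1
B: triangle coeff Δ(8,7,7) = 1/22086194130; Σ_t [8,8]: t=8:+1/16721510400 = 1/16721510400; (3j)²=105/7429 [(8 7 7; -4 7 -3)], sign=+1
I_A²/I_B² = (650/52003)/(105/7429) = 130/147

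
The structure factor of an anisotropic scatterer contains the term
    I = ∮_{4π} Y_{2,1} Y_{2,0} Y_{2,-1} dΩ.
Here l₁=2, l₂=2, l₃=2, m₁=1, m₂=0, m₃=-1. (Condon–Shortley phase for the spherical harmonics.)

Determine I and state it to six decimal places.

-0.090112

Rules hold: Σm=0, L=6 even, 0≤2≤4.
N = 5·5·5 = 125
Δ = 2!·2!·2!/7! = 1/630
Racah Σ t=0..2: t=0:+1/8 t=1:−1/1 t=2:+1/8 = -3/4
⇒ 3j(2 2 2; 0 0 0)² = 2/35, sgn -1
Racah Σ t=0..1: t=0:+1/4 t=1:−1/2 = -1/4
⇒ 3j(2 2 2; 1 0 -1)² = 1/70, sgn +1
4πI² = N·(3j₀)²·(3jₘ)² = 5/49
I = -1·√(0.102041/4π) = -0.09011188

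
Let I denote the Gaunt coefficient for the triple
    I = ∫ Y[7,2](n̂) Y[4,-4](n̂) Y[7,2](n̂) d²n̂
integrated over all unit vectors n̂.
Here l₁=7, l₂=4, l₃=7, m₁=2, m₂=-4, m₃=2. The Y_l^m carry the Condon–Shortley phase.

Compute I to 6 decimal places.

Rules hold: Σm=0, L=18 even, 3≤7≤11.
N = 15·9·15 = 2025
Δ = 4!·10!·4!/19! = 1/58198140
Racah Σ t=0..4: t=0:+1/17418240 t=1:−1/622080 t=2:+1/230400 t=3:−1/622080 t=4:+1/17418240 = 1/806400
⇒ 3j(7 4 7; 0 0 0)² = 2268/230945, sgn -1
Racah Σ t=0..0: t=0:+1/8294400 = 1/8294400
⇒ 3j(7 4 7; 2 -4 2)² = 882/46189, sgn -1
4πI² = N·(3j₀)²·(3jₘ)² = 810152280/2133423721
I = +1·√(0.379743/4π) = 0.17383605

0.173836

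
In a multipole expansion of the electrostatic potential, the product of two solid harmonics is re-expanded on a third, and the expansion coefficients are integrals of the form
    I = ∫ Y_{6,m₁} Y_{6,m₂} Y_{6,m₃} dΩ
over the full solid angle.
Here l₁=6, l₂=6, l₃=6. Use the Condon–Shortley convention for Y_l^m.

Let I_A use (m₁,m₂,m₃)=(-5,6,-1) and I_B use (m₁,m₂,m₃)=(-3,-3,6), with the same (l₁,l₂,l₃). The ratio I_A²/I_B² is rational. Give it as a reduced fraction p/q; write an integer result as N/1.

Same 6,6,6: normalisation and zero-m 3j drop out of the ratio.
A: Δ: 6! 6! 6! / 19! → 1/325909584; sum: t=6:+1/62208000 = 1/62208000; 3j²(6 6 6; -5 6 -1) = Δ·Π!·Σ² = 77/8398  (sign -1)
B: Δ: 6! 6! 6! / 19! → 1/325909584; sum: t=3:−1/18662400 = -1/18662400; 3j²(6 6 6; -3 -3 6) = Δ·Π!·Σ² = 84/4199  (sign -1)
I_A²/I_B² = (77/8398)/(84/4199) = 11/24

11/24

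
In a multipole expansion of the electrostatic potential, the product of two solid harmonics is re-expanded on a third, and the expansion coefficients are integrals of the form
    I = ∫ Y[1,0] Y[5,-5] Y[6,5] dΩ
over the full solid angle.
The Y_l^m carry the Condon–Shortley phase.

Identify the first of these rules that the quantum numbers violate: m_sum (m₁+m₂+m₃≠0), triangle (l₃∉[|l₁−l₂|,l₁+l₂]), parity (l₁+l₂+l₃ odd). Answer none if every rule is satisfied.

none

m₁+m₂+m₃ = 0 − 5 + 5 = 0  ✓
triangle: |1−5|=4 ≤ l₃=6 ≤ 1+5=6  ✓
parity: l₁+l₂+l₃ = 12 is even  ✓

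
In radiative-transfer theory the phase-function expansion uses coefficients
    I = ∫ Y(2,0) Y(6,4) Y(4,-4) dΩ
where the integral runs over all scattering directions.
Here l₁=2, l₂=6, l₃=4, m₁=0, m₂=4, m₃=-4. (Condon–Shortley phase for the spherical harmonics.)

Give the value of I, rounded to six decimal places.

0.106690

Checks pass: Σm=0; 12 even; l₃=4∈[4,8].
(2·2+1)(2·6+1)(2·4+1) = 585
Δ: 4! 0! 8! / 13! → 1/6435
sum: t=2:+1/2304 = 1/2304
3j²(2 6 4; 0 0 0) = Δ·Π!·Σ² = 5/143  (sign +1)
sum: t=2:+1/161280 = 1/161280
3j²(2 6 4; 0 4 -4) = Δ·Π!·Σ² = 1/143  (sign +1)
combine: 4πI² = 585·5/143·1/143 = 225/1573
take √, sign +1: I = 0.10668957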